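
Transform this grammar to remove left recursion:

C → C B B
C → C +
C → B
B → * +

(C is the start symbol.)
C is directly left-recursive. The standard transformation for
  A → A α₁ | ... | A α_m | β₁ | ... | β_n
is
  A  → β₁ A' | ... | β_n A'
  A' → α₁ A' | ... | α_m A' | ε

C → B becomes C → B C'
C → C B B becomes C' → B B C'
C → C + becomes C' → + C'
Add C' → ε

Productions for other non-terminals are unchanged:
  B → * +

Resulting grammar:
C → B C'
C' → B B C'
C' → + C'
C' → ε
B → * +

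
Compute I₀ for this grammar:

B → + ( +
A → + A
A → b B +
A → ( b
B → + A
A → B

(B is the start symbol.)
{ [B → . + ( +], [B → . + A], [B' → . B] }

First, augment the grammar with B' → B
I₀ = CLOSURE({ [B' → . B] }):
  [B' → . B] has the dot before B: add [B → . + ( +], [B → . + A]
No further items can be added.

I₀ = { [B → . + ( +], [B → . + A], [B' → . B] }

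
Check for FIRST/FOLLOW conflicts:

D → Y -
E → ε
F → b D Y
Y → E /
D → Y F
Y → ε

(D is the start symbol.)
Nullable non-terminals: E, Y.
FIRST sets used below: FIRST(E) = { ε }
E has a nullable alternative but only one production, so nothing to check.

Y: nullable alternative(s) Y → ε; FOLLOW(Y) = { $, '-', '/', 'b' }
  Y → E /: FIRST \ {ε} = { '/' } — overlaps FOLLOW(Y) on { '/' }: CONFLICT
  Y → ε: FIRST \ {ε} = { } — this is the only nullable alternative, skip

D, F have no nullable alternative, so no FIRST/FOLLOW check is needed there.

So the grammar has 1 FIRST/FOLLOW conflict (marked CONFLICT above).

Answer: Yes. Y → E '/' with FOLLOW(Y) on { '/' }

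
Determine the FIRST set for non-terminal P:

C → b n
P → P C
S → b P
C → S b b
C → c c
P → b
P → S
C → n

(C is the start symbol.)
{ 'b' }

FIRST sets of the other non-terminals involved (by the same procedure, iterated to a fixed point):
  FIRST(S) = { 'b' }

From P → P C:
  - P is the symbol being defined: contributes nothing new
    P is not nullable, so stop
From P → b:
  - b is a terminal: add 'b' and stop
From P → S:
  - S is a non-terminal: add FIRST(S) \ {ε} = { 'b' }
    S is not nullable, so stop

Collecting: FIRST(P) = { 'b' }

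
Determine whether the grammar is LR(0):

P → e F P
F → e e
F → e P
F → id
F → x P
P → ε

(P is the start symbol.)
No. Shift-reduce conflict between [P → .] and [P → . e F P]

Augment with P' → P and build the canonical LR(0) collection (I0 = CLOSURE({[P' → . P]}), then GOTO on every symbol after a dot until no new states appear). It has 11 states:
  I0: { [P → . e F P], [P → .], [P' → . P] }  — shift, reduce
  I1: { [P' → P .] }  — accept
  I2: { [F → . e P], [F → . e e], [F → . id], [F → . x P], [P → e . F P] }  — shift
  I3: { [P → . e F P], [P → .], [P → e F . P] }  — shift, reduce
  I4: { [F → e . P], [F → e . e], [P → . e F P], [P → .] }  — shift, reduce
  I5: { [F → id .] }  — reduce
  I6: { [F → x . P], [P → . e F P], [P → .] }  — shift, reduce
  I7: { [F → x P .] }  — reduce
  I8: { [F → e P .] }  — reduce
  I9: { [F → . e P], [F → . e e], [F → . id], [F → . x P], [F → e e .], [P → e . F P] }  — shift, reduce
  I10: { [P → e F P .] }  — reduce

Conflict in state I0:
  Shift-reduce conflict between [P → .] and [P → . e F P]
So the grammar is NOT LR(0).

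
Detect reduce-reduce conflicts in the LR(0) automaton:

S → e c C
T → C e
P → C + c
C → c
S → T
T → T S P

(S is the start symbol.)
No reduce-reduce conflicts

Augment with S' → S and build the canonical LR(0) collection (I0 = CLOSURE({[S' → . S]}), then GOTO on every symbol after a dot until no new states appear). It has 14 states:
  I0: { [C → . c], [S → . T], [S → . e c C], [S' → . S], [T → . C e], [T → . T S P] }  — shift
  I1: { [T → C . e] }  — shift
  I2: { [S' → S .] }  — accept
  I3: { [C → . c], [S → . T], [S → . e c C], [S → T .], [T → . C e], [T → . T S P], [T → T . S P] }  — shift, reduce
  I4: { [C → c .] }  — reduce
  I5: { [S → e . c C] }  — shift
  I6: { [C → . c], [S → e c . C] }  — shift
  I7: { [S → e c C .] }  — reduce
  I8: { [C → . c], [P → . C + c], [T → T S . P] }  — shift
  I9: { [P → C . + c] }  — shift
  I10: { [T → T S P .] }  — reduce
  I11: { [P → C + . c] }  — shift
  I12: { [P → C + c .] }  — reduce
  I13: { [T → C e .] }  — reduce

No state contains more than one complete item.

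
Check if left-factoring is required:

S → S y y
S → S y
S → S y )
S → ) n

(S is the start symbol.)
Left-factoring is needed when two productions for the same non-terminal
share a common prefix on the right-hand side.

Productions for S:
  S → S y y
  S → S y
  S → S y )
  S → ) n

Found common prefix 'S y' in productions for S

Answer: Yes, S has productions with common prefix 'S y'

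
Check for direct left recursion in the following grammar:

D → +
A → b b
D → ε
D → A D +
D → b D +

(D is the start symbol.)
No direct left recursion

D → +: starts with '+'
A → b b: starts with b
D → ε: starts with ε
D → A D +: starts with A
D → b D +: starts with b

No direct left recursion found.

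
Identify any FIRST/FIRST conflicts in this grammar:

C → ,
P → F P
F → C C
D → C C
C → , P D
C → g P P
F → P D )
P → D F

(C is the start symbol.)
Yes. C → ',' / C → ',' P D on { ',' }; P → F P / P → D F on { ',', 'g' }; F → C C / F → P D ')' on { ',', 'g' }

FIRST sets of the non-terminals at (or reachable through a nullable prefix from) the front of some alternative:
  FIRST(F) = { ',', 'g' }
  FIRST(D) = { ',', 'g' }
  FIRST(C) = { ',', 'g' }
  FIRST(P) = { ',', 'g' }

Productions for C:
  C → ,: FIRST = { ',' }
  C → , P D: FIRST = { ',' }
  C → g P P: FIRST = { 'g' }
Productions for P:
  P → F P: FIRST = { ',', 'g' }
  P → D F: FIRST = { ',', 'g' }
Productions for F:
  F → C C: FIRST = { ',', 'g' }
  F → P D ): FIRST = { ',', 'g' }
D has only one production, so no FIRST/FIRST conflict is possible there.

Conflict for C: C → , and C → , P D
  Overlap: { ',' }
Conflict for P: P → F P and P → D F
  Overlap: { ',', 'g' }
Conflict for F: F → C C and F → P D )
  Overlap: { ',', 'g' }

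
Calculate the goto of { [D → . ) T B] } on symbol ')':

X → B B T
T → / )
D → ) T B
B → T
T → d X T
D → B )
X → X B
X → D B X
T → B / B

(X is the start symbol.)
GOTO(I, ')') = CLOSURE({ [A → αX.β] : [A → α.Xβ] ∈ I, X = ')' })

Items with dot before ')', with the dot advanced:
  [D → . ) T B] → [D → ) . T B]
Closure of the advanced items:
  [D → ) . T B] has the dot before T: add [T → . / )], [T → . d X T], [T → . B / B]
  [T → . B / B] has the dot before B: add [B → . T]

GOTO = { [B → . T], [D → ) . T B], [T → . / )], [T → . B / B], [T → . d X T] }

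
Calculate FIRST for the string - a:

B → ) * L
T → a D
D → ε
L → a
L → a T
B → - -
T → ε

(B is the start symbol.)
{ '-' }

To compute FIRST(- a), process the symbols left to right:
Symbol - is a terminal. Add '-' and stop.
FIRST(- a) = { '-' }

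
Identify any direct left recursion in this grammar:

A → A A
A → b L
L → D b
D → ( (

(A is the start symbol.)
A → A A: LEFT RECURSIVE (starts with A)
A → b L: starts with b
L → D b: starts with D
D → ( (: starts with '('

The grammar has direct left recursion on: A.

Answer: Yes, A is left-recursive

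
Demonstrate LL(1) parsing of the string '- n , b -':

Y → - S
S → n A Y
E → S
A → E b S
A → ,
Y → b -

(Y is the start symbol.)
Stack is shown with the top on the left.

Stack    Input        Action
----------------------------
Y $      - n , b - $  output Y → - S
- S $    - n , b - $  match '-'
S $      n , b - $    output S → n A Y
n A Y $  n , b - $    match 'n'
A Y $    , b - $      output A → ,
, Y $    , b - $      match ','
Y $      b - $        output Y → b -
b - $    b - $        match 'b'
- $      - $          match '-'
$        $            accept

The string is accepted.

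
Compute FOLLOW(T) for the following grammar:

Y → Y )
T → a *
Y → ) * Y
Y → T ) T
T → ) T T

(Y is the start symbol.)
To compute FOLLOW(T), find every occurrence of T on a right-hand side N → α T β: add FIRST(β) \ {ε}, and if β is empty or nullable also add FOLLOW(N). Iterate to a fixed point.

In Y → T ) T: T is followed by ')' T, add FIRST(')' T) \ {ε} = { ')' }
In Y → T ) T: T is at the end, add FOLLOW(Y)
In T → ) T T: T is followed by T, add FIRST(T) \ {ε} = { ')', 'a' }
In T → ) T T: T is at the end; this adds FOLLOW(T) to itself — nothing new

The FOLLOW sets referred to above (computed the same way, to a fixed point):
  FOLLOW(Y) = { $, ')' }

Taking the union: FOLLOW(T) = { $, ')', 'a' }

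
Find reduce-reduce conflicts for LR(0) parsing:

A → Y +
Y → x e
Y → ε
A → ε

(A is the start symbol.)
Yes — I0: [A → .] vs [Y → .]

A reduce-reduce conflict occurs when an LR(0) state has two complete items [A → α .] and [B → β .] — both call for a reduction, and with no lookahead the parser cannot choose between them.

Augment with A' → A and build the canonical LR(0) collection (I0 = CLOSURE({[A' → . A]}), then GOTO on every symbol after a dot until no new states appear). It has 6 states:
  I0: { [A → . Y +], [A → .], [A' → . A], [Y → . x e], [Y → .] }  — shift, 2 reduces
  I1: { [A' → A .] }  — accept
  I2: { [A → Y . +] }  — shift
  I3: { [Y → x . e] }  — shift
  I4: { [Y → x e .] }  — reduce
  I5: { [A → Y + .] }  — reduce

I0 contains complete items [A → .], [Y → .] — reduce-reduce conflict.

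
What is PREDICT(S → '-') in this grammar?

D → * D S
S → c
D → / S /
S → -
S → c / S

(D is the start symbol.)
{ '-' }

PREDICT(S → '-') = (FIRST(RHS) \ {ε}) ∪ (FOLLOW(S) if ε ∈ FIRST(RHS), i.e. RHS ⇒* ε)
FIRST('-') = { '-' }
ε ∉ FIRST('-'), so FOLLOW(S) is not added.
PREDICT(S → '-') = { '-' }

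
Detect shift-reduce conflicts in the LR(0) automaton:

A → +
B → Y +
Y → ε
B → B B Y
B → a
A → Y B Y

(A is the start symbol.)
Yes — I0: [Y → .] vs [A → . +]; I3: [Y → .] vs [B → . a]; I4: [Y → .] vs [B → . a]; I8: [Y → .] vs [B → . a]; I9: [A → Y B Y .] vs [B → Y . +]; I10: [B → B B Y .] vs [B → Y . +]

A shift-reduce conflict occurs when an LR(0) state has both:
  - a complete (reduce) item [A → α .] (dot at the end), and
  - a shift item [B → β . c γ] (dot before a terminal).

Augment with A' → A and build the canonical LR(0) collection (I0 = CLOSURE({[A' → . A]}), then GOTO on every symbol after a dot until no new states appear). It has 11 states:
  I0: { [A → . +], [A → . Y B Y], [A' → . A], [Y → .] }  — shift, reduce
  I1: { [A → + .] }  — reduce
  I2: { [A' → A .] }  — accept
  I3: { [A → Y . B Y], [B → . B B Y], [B → . Y +], [B → . a], [Y → .] }  — shift, reduce
  I4: { [A → Y B . Y], [B → . B B Y], [B → . Y +], [B → . a], [B → B . B Y], [Y → .] }  — shift, reduce
  I5: { [B → Y . +] }  — shift
  I6: { [B → a .] }  — reduce
  I7: { [B → Y + .] }  — reduce
  I8: { [B → . B B Y], [B → . Y +], [B → . a], [B → B . B Y], [B → B B . Y], [Y → .] }  — shift, reduce
  I9: { [A → Y B Y .], [B → Y . +] }  — shift, reduce
  I10: { [B → B B Y .], [B → Y . +] }  — shift, reduce

I0 contains reduce item [Y → .] and shift item [A → . +] — shift-reduce conflict.
I3 contains reduce item [Y → .] and shift item [B → . a] — shift-reduce conflict.
I4 contains reduce item [Y → .] and shift item [B → . a] — shift-reduce conflict.
I8 contains reduce item [Y → .] and shift item [B → . a] — shift-reduce conflict.
I9 contains reduce item [A → Y B Y .] and shift item [B → Y . +] — shift-reduce conflict.
I10 contains reduce item [B → B B Y .] and shift item [B → Y . +] — shift-reduce conflict.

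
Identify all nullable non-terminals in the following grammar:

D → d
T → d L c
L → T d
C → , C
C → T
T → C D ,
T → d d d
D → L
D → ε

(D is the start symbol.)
{ 'D' }

A non-terminal is nullable if it can derive ε (the empty string): either it has an ε-production, or it has a production whose right-hand side consists entirely of nullable non-terminals.

ε-productions: D → ε
So D is immediately nullable.
No further non-terminal can be added: every production for the remaining non-terminals contains a terminal or a non-nullable non-terminal.
Nullable = { 'D' }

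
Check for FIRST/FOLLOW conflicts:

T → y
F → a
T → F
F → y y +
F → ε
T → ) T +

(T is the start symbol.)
No FIRST/FOLLOW conflicts.

Nullable non-terminals: F, T.
FIRST sets used below: FIRST(F) = { 'a', 'y', ε }

F: nullable alternative(s) F → ε; FOLLOW(F) = { $, '+' }
  F → a: FIRST \ {ε} = { 'a' } — disjoint from FOLLOW(F)
  F → y y +: FIRST \ {ε} = { 'y' } — disjoint from FOLLOW(F)
  F → ε: FIRST \ {ε} = { } — this is the only nullable alternative, skip

T: nullable alternative(s) T → F; FOLLOW(T) = { $, '+' }
  T → y: FIRST \ {ε} = { 'y' } — disjoint from FOLLOW(T)
  T → F: FIRST \ {ε} = { 'a', 'y' } — this is the only nullable alternative, skip
  T → ) T +: FIRST \ {ε} = { ')' } — disjoint from FOLLOW(T)

No FIRST/FOLLOW conflicts found.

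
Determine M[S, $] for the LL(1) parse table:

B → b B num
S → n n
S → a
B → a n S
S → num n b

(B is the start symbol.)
Empty (error entry)

To find M[S, $], we find productions for S where $ is in the predict set (PREDICT(N → α) = (FIRST(α) \ {ε}) ∪ (FOLLOW(N) if α ⇒* ε)).

S → n n: PREDICT = { 'n' }
S → a: PREDICT = { 'a' }
S → num n b: PREDICT = { 'num' }

M[S, $] is empty (no production applies)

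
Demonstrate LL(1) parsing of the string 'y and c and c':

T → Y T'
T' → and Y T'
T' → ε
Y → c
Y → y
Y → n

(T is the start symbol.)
Stack is shown with the top on the left.

Stack       Input            Action
-----------------------------------
T $         y and c and c $  output T → Y T'
Y T' $      y and c and c $  output Y → y
y T' $      y and c and c $  match 'y'
T' $        and c and c $    output T' → and Y T'
and Y T' $  and c and c $    match 'and'
Y T' $      c and c $        output Y → c
c T' $      c and c $        match 'c'
T' $        and c $          output T' → and Y T'
and Y T' $  and c $          match 'and'
Y T' $      c $              output Y → c
c T' $      c $              match 'c'
T' $        $                output T' → ε
$           $                accept

The string is accepted.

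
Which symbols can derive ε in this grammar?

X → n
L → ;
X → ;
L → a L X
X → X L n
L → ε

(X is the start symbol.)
{ 'L' }

A non-terminal is nullable if it can derive ε (the empty string): either it has an ε-production, or it has a production whose right-hand side consists entirely of nullable non-terminals.

ε-productions: L → ε
So L is immediately nullable.
No further non-terminal can be added: every production for the remaining non-terminals contains a terminal or a non-nullable non-terminal.
Nullable = { 'L' }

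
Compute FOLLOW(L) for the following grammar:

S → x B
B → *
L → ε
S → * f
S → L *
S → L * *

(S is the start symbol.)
In S → L *: L is followed by '*', add FIRST('*') \ {ε} = { '*' }
In S → L * *: L is followed by '*' '*', add FIRST('*' '*') \ {ε} = { '*' }

Taking the union: FOLLOW(L) = { '*' }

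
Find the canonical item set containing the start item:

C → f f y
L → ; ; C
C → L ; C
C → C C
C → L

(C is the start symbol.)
First, augment the grammar with C' → C
I₀ = CLOSURE({ [C' → . C] }):
  [C' → . C] has the dot before C: add [C → . f f y], [C → . L ; C], [C → . C C], [C → . L]
  [C → . L ; C] has the dot before L: add [L → . ; ; C]
No further items can be added.

I₀ = { [C → . C C], [C → . L ; C], [C → . L], [C → . f f y], [C' → . C], [L → . ; ; C] }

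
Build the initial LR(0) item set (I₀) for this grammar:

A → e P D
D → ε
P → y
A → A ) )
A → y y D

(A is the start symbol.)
First, augment the grammar with A' → A
I₀ = CLOSURE({ [A' → . A] }):
  [A' → . A] has the dot before A: add [A → . e P D], [A → . A ) )], [A → . y y D]
No further items can be added.

I₀ = { [A → . A ) )], [A → . e P D], [A → . y y D], [A' → . A] }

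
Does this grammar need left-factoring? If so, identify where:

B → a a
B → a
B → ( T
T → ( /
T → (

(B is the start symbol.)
Yes, B has productions with common prefix 'a'; T has productions with common prefix '('

Left-factoring is needed when two productions for the same non-terminal
share a common prefix on the right-hand side.

Productions for B:
  B → a a
  B → a
  B → ( T
Productions for T:
  T → ( /
  T → (

Found common prefix 'a' in productions for B
Found common prefix '(' in productions for T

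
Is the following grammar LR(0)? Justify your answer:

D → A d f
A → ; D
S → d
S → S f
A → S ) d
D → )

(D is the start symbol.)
Augment with D' → D and build the canonical LR(0) collection (I0 = CLOSURE({[D' → . D]}), then GOTO on every symbol after a dot until no new states appear). It has 13 states:
  I0: { [A → . ; D], [A → . S ) d], [D → . )], [D → . A d f], [D' → . D], [S → . S f], [S → . d] }  — shift
  I1: { [D → ) .] }  — reduce
  I2: { [A → . ; D], [A → . S ) d], [A → ; . D], [D → . )], [D → . A d f], [S → . S f], [S → . d] }  — shift
  I3: { [D → A . d f] }  — shift
  I4: { [D' → D .] }  — accept
  I5: { [A → S . ) d], [S → S . f] }  — shift
  I6: { [S → d .] }  — reduce
  I7: { [A → S ) . d] }  — shift
  I8: { [S → S f .] }  — reduce
  I9: { [A → S ) d .] }  — reduce
  I10: { [D → A d . f] }  — shift
  I11: { [D → A d f .] }  — reduce
  I12: { [A → ; D .] }  — reduce

Every state is either a pure shift/goto state or contains exactly one complete item and nothing to shift — no conflicts. The grammar is LR(0).

Answer: Yes, the grammar is LR(0)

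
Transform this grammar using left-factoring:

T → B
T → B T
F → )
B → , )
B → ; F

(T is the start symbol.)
Left-factoring transforms A → αβ₁ | αβ₂ into A → αA' and A' → β₁ | β₂
(α is the longest common prefix among the alternatives). Repeat until
no nonterminal has two alternatives with a common prefix.

Round 1: T has alternatives sharing prefix 'B'. Introduce T': T → B T'
  Add: T' → ε
  Add: T' → T

No remaining common prefixes — done.

Resulting grammar:
T → B T'
T' → ε
T' → T
F → )
B → , )
B → ; F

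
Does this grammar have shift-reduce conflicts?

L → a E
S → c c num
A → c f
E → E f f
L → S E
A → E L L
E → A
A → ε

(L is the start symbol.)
Yes — I2: [A → .] vs [A → . c f]; I3: [A → .] vs [A → . c f]; I8: [L → a E .] vs [E → E . f f]; I15: [L → S E .] vs [E → E . f f]

Augment with L' → L and build the canonical LR(0) collection (I0 = CLOSURE({[L' → . L]}), then GOTO on every symbol after a dot until no new states appear). It has 16 states:
  I0: { [L → . S E], [L → . a E], [L' → . L], [S → . c c num] }  — shift
  I1: { [L' → L .] }  — accept
  I2: { [A → . E L L], [A → . c f], [A → .], [E → . A], [E → . E f f], [L → S . E] }  — shift, reduce
  I3: { [A → . E L L], [A → . c f], [A → .], [E → . A], [E → . E f f], [L → a . E] }  — shift, reduce
  I4: { [S → c . c num] }  — shift
  I5: { [S → c c . num] }  — shift
  I6: { [S → c c num .] }  — reduce
  I7: { [E → A .] }  — reduce
  I8: { [A → E . L L], [E → E . f f], [L → . S E], [L → . a E], [L → a E .], [S → . c c num] }  — shift, reduce
  I9: { [A → c . f] }  — shift
  I10: { [A → c f .] }  — reduce
  I11: { [A → E L . L], [L → . S E], [L → . a E], [S → . c c num] }  — shift
  I12: { [E → E f . f] }  — shift
  I13: { [E → E f f .] }  — reduce
  I14: { [A → E L L .] }  — reduce
  I15: { [A → E . L L], [E → E . f f], [L → . S E], [L → . a E], [L → S E .], [S → . c c num] }  — shift, reduce

I2 contains reduce item [A → .] and shift item [A → . c f] — shift-reduce conflict.
I3 contains reduce item [A → .] and shift item [A → . c f] — shift-reduce conflict.
I8 contains reduce item [L → a E .] and shift items [E → E . f f], [L → . a E], [S → . c c num] — shift-reduce conflict.
I15 contains reduce item [L → S E .] and shift items [E → E . f f], [L → . a E], [S → . c c num] — shift-reduce conflict.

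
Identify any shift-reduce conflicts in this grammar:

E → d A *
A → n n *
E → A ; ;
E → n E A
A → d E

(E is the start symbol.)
Augment with E' → E and build the canonical LR(0) collection (I0 = CLOSURE({[E' → . E]}), then GOTO on every symbol after a dot until no new states appear). It has 17 states:
  I0: { [A → . d E], [A → . n n *], [E → . A ; ;], [E → . d A *], [E → . n E A], [E' → . E] }  — shift
  I1: { [E → A . ; ;] }  — shift
  I2: { [E' → E .] }  — accept
  I3: { [A → . d E], [A → . n n *], [A → d . E], [E → . A ; ;], [E → . d A *], [E → . n E A], [E → d . A *] }  — shift
  I4: { [A → . d E], [A → . n n *], [A → n . n *], [E → . A ; ;], [E → . d A *], [E → . n E A], [E → n . E A] }  — shift
  I5: { [A → . d E], [A → . n n *], [E → n E . A] }  — shift
  I6: { [A → . d E], [A → . n n *], [A → n . n *], [A → n n . *], [E → . A ; ;], [E → . d A *], [E → . n E A], [E → n . E A] }  — shift
  I7: { [A → n n * .] }  — reduce
  I8: { [E → n E A .] }  — reduce
  I9: { [A → . d E], [A → . n n *], [A → d . E], [E → . A ; ;], [E → . d A *], [E → . n E A] }  — shift
  I10: { [A → n . n *] }  — shift
  I11: { [A → n n . *] }  — shift
  I12: { [A → d E .] }  — reduce
  I13: { [E → A . ; ;], [E → d A . *] }  — shift
  I14: { [E → d A * .] }  — reduce
  I15: { [E → A ; . ;] }  — shift
  I16: { [E → A ; ; .] }  — reduce

No state contains both a complete item and a shift item.

Answer: No shift-reduce conflicts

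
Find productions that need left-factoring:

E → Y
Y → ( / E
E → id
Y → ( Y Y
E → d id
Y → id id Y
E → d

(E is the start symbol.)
Left-factoring is needed when two productions for the same non-terminal
share a common prefix on the right-hand side.

Productions for E:
  E → Y
  E → id
  E → d id
  E → d
Productions for Y:
  Y → ( / E
  Y → ( Y Y
  Y → id id Y

Found common prefix 'd' in productions for E
Found common prefix '(' in productions for Y

Answer: Yes, E has productions with common prefix 'd'; Y has productions with common prefix '('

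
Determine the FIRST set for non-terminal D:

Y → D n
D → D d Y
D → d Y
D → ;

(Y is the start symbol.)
{ ';', 'd' }

To compute FIRST(D), examine every production with D on the left-hand side, reading each right-hand side left to right until a non-nullable symbol is reached.

From D → D d Y:
  - D is the symbol being defined: contributes nothing new
    D is not nullable, so stop
From D → d Y:
  - d is a terminal: add 'd' and stop
From D → ;:
  - ';' is a terminal: add ';' and stop

Collecting: FIRST(D) = { ';', 'd' }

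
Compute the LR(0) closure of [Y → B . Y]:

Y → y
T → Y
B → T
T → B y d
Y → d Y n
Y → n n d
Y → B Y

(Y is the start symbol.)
{ [B → . T], [T → . B y d], [T → . Y], [Y → . B Y], [Y → . d Y n], [Y → . n n d], [Y → . y], [Y → B . Y] }

To compute CLOSURE, for each item [A → α.Bβ] where B is a non-terminal, add [B → .γ] for all productions B → γ; repeat for the newly added items until nothing changes.

Start with: [Y → B . Y]
  [Y → B . Y] has the dot before Y: add [Y → . y], [Y → . d Y n], [Y → . n n d], [Y → . B Y]
  [Y → . B Y] has the dot before B: add [B → . T]
  [B → . T] has the dot before T: add [T → . Y], [T → . B y d]
No further items can be added.

CLOSURE = { [B → . T], [T → . B y d], [T → . Y], [Y → . B Y], [Y → . d Y n], [Y → . n n d], [Y → . y], [Y → B . Y] }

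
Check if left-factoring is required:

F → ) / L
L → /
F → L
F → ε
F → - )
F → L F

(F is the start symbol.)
Yes, F has productions with common prefix 'L'

Left-factoring is needed when two productions for the same non-terminal
share a common prefix on the right-hand side.

Productions for F:
  F → ) / L
  F → L
  F → ε
  F → - )
  F → L F

Found common prefix 'L' in productions for F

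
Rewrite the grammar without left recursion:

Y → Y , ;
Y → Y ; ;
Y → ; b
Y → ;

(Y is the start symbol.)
Y is directly left-recursive. The standard transformation for
  A → A α₁ | ... | A α_m | β₁ | ... | β_n
is
  A  → β₁ A' | ... | β_n A'
  A' → α₁ A' | ... | α_m A' | ε

Y → ; b becomes Y → ; b Y'
Y → ; becomes Y → ; Y'
Y → Y , ; becomes Y' → , ; Y'
Y → Y ; ; becomes Y' → ; ; Y'
Add Y' → ε

Resulting grammar:
Y → ; b Y'
Y → ; Y'
Y' → , ; Y'
Y' → ; ; Y'
Y' → ε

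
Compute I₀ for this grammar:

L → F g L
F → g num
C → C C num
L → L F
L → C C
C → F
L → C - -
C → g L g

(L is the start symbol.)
{ [C → . C C num], [C → . F], [C → . g L g], [F → . g num], [L → . C - -], [L → . C C], [L → . F g L], [L → . L F], [L' → . L] }

First, augment the grammar with L' → L
I₀ = CLOSURE({ [L' → . L] }):
  [L' → . L] has the dot before L: add [L → . F g L], [L → . L F], [L → . C C], [L → . C - -]
  [L → . F g L] has the dot before F: add [F → . g num]
  [L → . C C] has the dot before C: add [C → . C C num], [C → . F], [C → . g L g]
No further items can be added.

I₀ = { [C → . C C num], [C → . F], [C → . g L g], [F → . g num], [L → . C - -], [L → . C C], [L → . F g L], [L → . L F], [L' → . L] }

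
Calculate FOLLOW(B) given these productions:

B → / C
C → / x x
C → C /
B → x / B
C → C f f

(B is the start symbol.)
{ $ }

B is the start symbol, so $ ∈ FOLLOW(B).
In B → x / B: B is at the end; this adds FOLLOW(B) to itself — nothing new

Taking the union: FOLLOW(B) = { $ }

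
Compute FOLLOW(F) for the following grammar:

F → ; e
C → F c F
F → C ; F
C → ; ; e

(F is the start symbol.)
{ $, ';', 'c' }

F is the start symbol, so $ ∈ FOLLOW(F).
In C → F c F: F is followed by c F, add FIRST(c F) \ {ε} = { 'c' }
In C → F c F: F is at the end, add FOLLOW(C)
In F → C ; F: F is at the end; this adds FOLLOW(F) to itself — nothing new

The FOLLOW sets referred to above (computed the same way, to a fixed point):
  FOLLOW(C) = { ';' }

Taking the union: FOLLOW(F) = { $, ';', 'c' }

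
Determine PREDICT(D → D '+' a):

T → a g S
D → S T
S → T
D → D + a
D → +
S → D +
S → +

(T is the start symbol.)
{ '+', 'a' }

PREDICT(D → D '+' a) = (FIRST(RHS) \ {ε}) ∪ (FOLLOW(D) if ε ∈ FIRST(RHS), i.e. RHS ⇒* ε)
FIRST(D) = { '+', 'a' }
FIRST(D '+' a) = { '+', 'a' }
ε ∉ FIRST(D '+' a), so FOLLOW(D) is not added.
PREDICT(D → D '+' a) = { '+', 'a' }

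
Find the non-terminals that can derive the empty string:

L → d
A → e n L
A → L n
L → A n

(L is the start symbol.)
A non-terminal is nullable if it can derive ε (the empty string): either it has an ε-production, or it has a production whose right-hand side consists entirely of nullable non-terminals.

There are no ε-productions, so no non-terminal can derive ε.
No non-terminals are nullable.

Answer: None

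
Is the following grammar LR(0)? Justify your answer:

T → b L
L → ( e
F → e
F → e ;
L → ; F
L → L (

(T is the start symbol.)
No. Shift-reduce conflict between [T → b L .] and [L → L . (]

Augment with T' → T and build the canonical LR(0) collection (I0 = CLOSURE({[T' → . T]}), then GOTO on every symbol after a dot until no new states appear). It has 11 states:
  I0: { [T → . b L], [T' → . T] }  — shift
  I1: { [T' → T .] }  — accept
  I2: { [L → . ( e], [L → . ; F], [L → . L (], [T → b . L] }  — shift
  I3: { [L → ( . e] }  — shift
  I4: { [F → . e ;], [F → . e], [L → ; . F] }  — shift
  I5: { [L → L . (], [T → b L .] }  — shift, reduce
  I6: { [L → L ( .] }  — reduce
  I7: { [L → ; F .] }  — reduce
  I8: { [F → e . ;], [F → e .] }  — shift, reduce
  I9: { [F → e ; .] }  — reduce
  I10: { [L → ( e .] }  — reduce

Conflict in state I5:
  Shift-reduce conflict between [T → b L .] and [L → L . (]
So the grammar is NOT LR(0).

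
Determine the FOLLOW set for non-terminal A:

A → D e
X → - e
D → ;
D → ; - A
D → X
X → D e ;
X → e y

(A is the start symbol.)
To compute FOLLOW(A), find every occurrence of A on a right-hand side N → α A β: add FIRST(β) \ {ε}, and if β is empty or nullable also add FOLLOW(N). Iterate to a fixed point.

A is the start symbol, so $ ∈ FOLLOW(A).
In D → ; - A: A is at the end, add FOLLOW(D)

The FOLLOW sets referred to above (computed the same way, to a fixed point):
  FOLLOW(D) = { 'e' }

Taking the union: FOLLOW(A) = { $, 'e' }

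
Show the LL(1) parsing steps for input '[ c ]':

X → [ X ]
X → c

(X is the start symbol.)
LL(1) parsing maintains a stack (initially the start symbol over $) and the input. At each step: if the stack top is a terminal, match it against the current input token; if it is a non-terminal N, replace it with the RHS of M[N, lookahead] (the unique production whose predict set contains the lookahead).

Stack is shown with the top on the left.

Stack    Input    Action
------------------------
X $      [ c ] $  output X → [ X ]
[ X ] $  [ c ] $  match '['
X ] $    c ] $    output X → c
c ] $    c ] $    match 'c'
] $      ] $      match ']'
$        $        accept

The string is accepted.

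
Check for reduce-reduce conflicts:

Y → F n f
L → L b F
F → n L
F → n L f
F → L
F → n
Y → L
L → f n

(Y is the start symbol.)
Yes — I2: [F → L .] vs [Y → L .]

A reduce-reduce conflict occurs when an LR(0) state has two complete items [A → α .] and [B → β .] — both call for a reduction, and with no lookahead the parser cannot choose between them.

Augment with Y' → Y and build the canonical LR(0) collection (I0 = CLOSURE({[Y' → . Y]}), then GOTO on every symbol after a dot until no new states appear). It has 14 states:
  I0: { [F → . L], [F → . n L f], [F → . n L], [F → . n], [L → . L b F], [L → . f n], [Y → . F n f], [Y → . L], [Y' → . Y] }  — shift
  I1: { [Y → F . n f] }  — shift
  I2: { [F → L .], [L → L . b F], [Y → L .] }  — shift, 2 reduces
  I3: { [Y' → Y .] }  — accept
  I4: { [L → f . n] }  — shift
  I5: { [F → n . L f], [F → n . L], [F → n .], [L → . L b F], [L → . f n] }  — shift, reduce
  I6: { [F → n L . f], [F → n L .], [L → L . b F] }  — shift, reduce
  I7: { [F → . L], [F → . n L f], [F → . n L], [F → . n], [L → . L b F], [L → . f n], [L → L b . F] }  — shift
  I8: { [F → n L f .] }  — reduce
  I9: { [L → L b F .] }  — reduce
  I10: { [F → L .], [L → L . b F] }  — shift, reduce
  I11: { [L → f n .] }  — reduce
  I12: { [Y → F n . f] }  — shift
  I13: { [Y → F n f .] }  — reduce

I2 contains complete items [F → L .], [Y → L .] — reduce-reduce conflict.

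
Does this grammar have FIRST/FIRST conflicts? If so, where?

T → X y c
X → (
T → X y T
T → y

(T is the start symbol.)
Yes. T → X y c / T → X y T on { '(' }

A FIRST/FIRST conflict occurs when two productions N → α and N → β for the same non-terminal have FIRST(α) ∩ FIRST(β) ≠ ∅ (with ε ∈ FIRST of a nullable right-hand side, so two nullable alternatives also conflict).

FIRST sets of the non-terminals at (or reachable through a nullable prefix from) the front of some alternative:
  FIRST(X) = { '(' }

Productions for T:
  T → X y c: FIRST = { '(' }
  T → X y T: FIRST = { '(' }
  T → y: FIRST = { 'y' }
X has only one production, so no FIRST/FIRST conflict is possible there.

Conflict for T: T → X y c and T → X y T
  Overlap: { '(' }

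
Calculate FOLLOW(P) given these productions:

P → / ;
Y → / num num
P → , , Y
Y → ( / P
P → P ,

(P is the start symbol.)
P is the start symbol, so $ ∈ FOLLOW(P).
In Y → ( / P: P is at the end, add FOLLOW(Y)
In P → P ,: P is followed by ',', add FIRST(',') \ {ε} = { ',' }

The FOLLOW sets referred to above (computed the same way, to a fixed point):
  FOLLOW(Y) = { $, ',' }

Taking the union: FOLLOW(P) = { $, ',' }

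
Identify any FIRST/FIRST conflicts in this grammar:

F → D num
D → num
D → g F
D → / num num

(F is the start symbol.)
A FIRST/FIRST conflict occurs when two productions N → α and N → β for the same non-terminal have FIRST(α) ∩ FIRST(β) ≠ ∅ (with ε ∈ FIRST of a nullable right-hand side, so two nullable alternatives also conflict).

Productions for D:
  D → num: FIRST = { 'num' }
  D → g F: FIRST = { 'g' }
  D → / num num: FIRST = { '/' }
F has only one production, so no FIRST/FIRST conflict is possible there.

All alternatives of each non-terminal have pairwise disjoint FIRST sets.

Answer: No FIRST/FIRST conflicts.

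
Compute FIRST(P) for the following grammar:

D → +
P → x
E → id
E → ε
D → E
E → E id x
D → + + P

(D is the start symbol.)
{ 'x' }

To compute FIRST(P), examine every production with P on the left-hand side, reading each right-hand side left to right until a non-nullable symbol is reached.

From P → x:
  - x is a terminal: add 'x' and stop

Collecting: FIRST(P) = { 'x' }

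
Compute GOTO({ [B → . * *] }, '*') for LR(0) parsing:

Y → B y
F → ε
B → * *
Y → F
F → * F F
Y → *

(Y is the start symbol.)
GOTO(I, '*') = CLOSURE({ [A → αX.β] : [A → α.Xβ] ∈ I, X = '*' })

Items with dot before '*', with the dot advanced:
  [B → . * *] → [B → * . *]
Closure adds nothing (no advanced item has the dot before a non-terminal).

GOTO = { [B → * . *] }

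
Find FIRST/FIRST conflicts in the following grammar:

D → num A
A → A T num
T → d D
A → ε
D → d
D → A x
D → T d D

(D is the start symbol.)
A FIRST/FIRST conflict occurs when two productions N → α and N → β for the same non-terminal have FIRST(α) ∩ FIRST(β) ≠ ∅ (with ε ∈ FIRST of a nullable right-hand side, so two nullable alternatives also conflict).

FIRST sets of the non-terminals at (or reachable through a nullable prefix from) the front of some alternative:
  FIRST(A) = { 'd', ε }
  FIRST(T) = { 'd' }

Productions for D:
  D → num A: FIRST = { 'num' }
  D → d: FIRST = { 'd' }
  D → A x: FIRST = { 'd', 'x' }
  D → T d D: FIRST = { 'd' }
Productions for A:
  A → A T num: FIRST = { 'd' }
  A → ε: FIRST = { ε }
T has only one production, so no FIRST/FIRST conflict is possible there.

Conflict for D: D → d and D → A x
  Overlap: { 'd' }
Conflict for D: D → d and D → T d D
  Overlap: { 'd' }
Conflict for D: D → A x and D → T d D
  Overlap: { 'd' }

Answer: Yes. D → d / D → A x on { 'd' }; D → d / D → T d D on { 'd' }; D → A x / D → T d D on { 'd' }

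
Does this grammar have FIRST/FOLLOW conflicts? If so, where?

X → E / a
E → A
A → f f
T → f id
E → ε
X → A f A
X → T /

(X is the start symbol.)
A FIRST/FOLLOW conflict occurs when a non-terminal N has a nullable alternative N → β (β ⇒* ε) and another alternative N → α with FIRST(α) ∩ FOLLOW(N) ≠ ∅: on such a lookahead the parser cannot decide between expanding α and letting N vanish via β.

Nullable non-terminals: E.
FIRST sets used below: FIRST(A) = { 'f' }

E: nullable alternative(s) E → ε; FOLLOW(E) = { '/' }
  E → A: FIRST \ {ε} = { 'f' } — disjoint from FOLLOW(E)
  E → ε: FIRST \ {ε} = { } — this is the only nullable alternative, skip

A, T, X have no nullable alternative, so no FIRST/FOLLOW check is needed there.

No FIRST/FOLLOW conflicts found.

Answer: No FIRST/FOLLOW conflicts.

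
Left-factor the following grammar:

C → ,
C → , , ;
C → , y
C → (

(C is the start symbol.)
C → , C'
C' → ε
C' → , ;
C' → y
C → (

Left-factoring transforms A → αβ₁ | αβ₂ into A → αA' and A' → β₁ | β₂
(α is the longest common prefix among the alternatives). Repeat until
no nonterminal has two alternatives with a common prefix.

Round 1: C has alternatives sharing prefix ','. Introduce C': C → , C'
  Add: C' → ε
  Add: C' → , ;
  Add: C' → y

No remaining common prefixes — done.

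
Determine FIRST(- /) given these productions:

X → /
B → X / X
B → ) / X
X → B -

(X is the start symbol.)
To compute FIRST(- /), process the symbols left to right:
Symbol - is a terminal. Add '-' and stop.
FIRST(- /) = { '-' }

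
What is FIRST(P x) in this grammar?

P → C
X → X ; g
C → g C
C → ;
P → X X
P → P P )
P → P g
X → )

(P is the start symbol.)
{ ')', ';', 'g' }

FIRST sets of the non-terminals involved (from the grammar, by fixed-point iteration):
  FIRST(P) = { ')', ';', 'g' }

To compute FIRST(P x), process the symbols left to right:
Symbol P is a non-terminal. Add FIRST(P) \ {ε} = { ')', ';', 'g' }
P is not nullable (ε ∉ FIRST(P)), so stop here.
FIRST(P x) = { ')', ';', 'g' }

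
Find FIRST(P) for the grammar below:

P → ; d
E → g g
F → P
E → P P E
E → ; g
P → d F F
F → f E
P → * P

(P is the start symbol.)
To compute FIRST(P), examine every production with P on the left-hand side, reading each right-hand side left to right until a non-nullable symbol is reached.

From P → ; d:
  - ';' is a terminal: add ';' and stop
From P → d F F:
  - d is a terminal: add 'd' and stop
From P → * P:
  - '*' is a terminal: add '*' and stop

Collecting: FIRST(P) = { '*', ';', 'd' }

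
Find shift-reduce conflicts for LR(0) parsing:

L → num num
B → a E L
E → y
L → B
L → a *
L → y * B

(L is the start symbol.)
A shift-reduce conflict occurs when an LR(0) state has both:
  - a complete (reduce) item [A → α .] (dot at the end), and
  - a shift item [B → β . c γ] (dot before a terminal).

Augment with L' → L and build the canonical LR(0) collection (I0 = CLOSURE({[L' → . L]}), then GOTO on every symbol after a dot until no new states appear). It has 14 states:
  I0: { [B → . a E L], [L → . B], [L → . a *], [L → . num num], [L → . y * B], [L' → . L] }  — shift
  I1: { [L → B .] }  — reduce
  I2: { [L' → L .] }  — accept
  I3: { [B → a . E L], [E → . y], [L → a . *] }  — shift
  I4: { [L → num . num] }  — shift
  I5: { [L → y . * B] }  — shift
  I6: { [B → . a E L], [L → y * . B] }  — shift
  I7: { [L → y * B .] }  — reduce
  I8: { [B → a . E L], [E → . y] }  — shift
  I9: { [B → . a E L], [B → a E . L], [L → . B], [L → . a *], [L → . num num], [L → . y * B] }  — shift
  I10: { [E → y .] }  — reduce
  I11: { [B → a E L .] }  — reduce
  I12: { [L → num num .] }  — reduce
  I13: { [L → a * .] }  — reduce

No state contains both a complete item and a shift item.

Answer: No shift-reduce conflicts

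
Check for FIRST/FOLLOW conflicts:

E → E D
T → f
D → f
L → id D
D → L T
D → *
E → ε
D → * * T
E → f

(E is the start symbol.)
Nullable non-terminals: E.
FIRST sets used below: FIRST(E) = { '*', 'f', 'id', ε }, FIRST(D) = { '*', 'f', 'id' }

E: nullable alternative(s) E → ε; FOLLOW(E) = { $, '*', 'f', 'id' }
  E → E D: FIRST \ {ε} = { '*', 'f', 'id' } — overlaps FOLLOW(E) on { '*', 'f', 'id' }: CONFLICT
  E → ε: FIRST \ {ε} = { } — this is the only nullable alternative, skip
  E → f: FIRST \ {ε} = { 'f' } — overlaps FOLLOW(E) on { 'f' }: CONFLICT

D, L, T have no nullable alternative, so no FIRST/FOLLOW check is needed there.

So the grammar has 2 FIRST/FOLLOW conflicts (marked CONFLICT above).

Answer: Yes. E → E D with FOLLOW(E) on { '*', 'f', 'id' }; E → f with FOLLOW(E) on { 'f' }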